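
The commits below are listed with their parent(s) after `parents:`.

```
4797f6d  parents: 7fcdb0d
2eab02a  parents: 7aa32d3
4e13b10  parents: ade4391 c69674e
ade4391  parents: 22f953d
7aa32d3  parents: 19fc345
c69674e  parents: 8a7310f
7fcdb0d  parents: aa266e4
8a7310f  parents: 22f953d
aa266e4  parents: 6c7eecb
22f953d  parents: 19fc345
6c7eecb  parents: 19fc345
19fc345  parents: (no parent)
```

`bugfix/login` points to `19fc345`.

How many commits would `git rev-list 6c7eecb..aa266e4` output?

1

Reachable from aa266e4: {19fc345, 6c7eecb, aa266e4}.
Reachable from 6c7eecb: {19fc345, 6c7eecb}.
In aa266e4's history but not 6c7eecb's: {aa266e4} — 1 commit.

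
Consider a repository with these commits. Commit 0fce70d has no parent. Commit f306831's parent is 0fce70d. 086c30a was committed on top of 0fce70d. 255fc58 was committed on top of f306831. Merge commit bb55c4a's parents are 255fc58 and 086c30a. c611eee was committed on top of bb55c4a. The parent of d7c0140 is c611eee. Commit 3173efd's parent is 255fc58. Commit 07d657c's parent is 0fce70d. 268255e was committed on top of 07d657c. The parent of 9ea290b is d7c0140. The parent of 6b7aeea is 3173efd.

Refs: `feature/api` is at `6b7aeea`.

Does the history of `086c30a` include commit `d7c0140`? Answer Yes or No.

No

Ancestors of 086c30a: {086c30a, 0fce70d}.
d7c0140 is not in that set, so it is not an ancestor of 086c30a.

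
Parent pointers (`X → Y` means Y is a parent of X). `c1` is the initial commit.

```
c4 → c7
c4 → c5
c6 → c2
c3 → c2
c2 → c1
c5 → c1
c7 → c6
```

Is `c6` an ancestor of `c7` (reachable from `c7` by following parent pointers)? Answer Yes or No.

Ancestors of c7 (commits reachable by following parents): {c1, c2, c6, c7}.
c6 is in that set, so it is an ancestor of c7.

Yes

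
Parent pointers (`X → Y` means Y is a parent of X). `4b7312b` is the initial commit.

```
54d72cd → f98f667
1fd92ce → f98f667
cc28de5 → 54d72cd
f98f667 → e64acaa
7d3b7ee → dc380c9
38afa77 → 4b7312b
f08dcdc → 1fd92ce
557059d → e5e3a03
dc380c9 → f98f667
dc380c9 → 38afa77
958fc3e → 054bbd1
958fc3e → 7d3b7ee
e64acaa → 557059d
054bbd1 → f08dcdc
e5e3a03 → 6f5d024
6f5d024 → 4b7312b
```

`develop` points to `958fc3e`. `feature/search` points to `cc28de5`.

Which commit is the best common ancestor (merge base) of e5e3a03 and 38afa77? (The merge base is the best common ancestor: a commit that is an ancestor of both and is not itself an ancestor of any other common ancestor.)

Ancestors of e5e3a03: {4b7312b, 6f5d024, e5e3a03}.
Ancestors of 38afa77: {38afa77, 4b7312b}.
Common ancestors: {4b7312b}.
The only common ancestor is 4b7312b, so it is the merge base.

4b7312b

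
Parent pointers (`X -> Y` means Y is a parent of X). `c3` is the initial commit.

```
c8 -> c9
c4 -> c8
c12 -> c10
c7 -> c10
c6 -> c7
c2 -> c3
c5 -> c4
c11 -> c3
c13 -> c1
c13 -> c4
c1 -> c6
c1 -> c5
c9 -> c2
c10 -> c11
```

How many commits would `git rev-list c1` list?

11

Walking parent pointers from c1: reachable set = {c1, c10, c11, c2, c3, c4, c5, c6, c7, c8, c9}.
That is 11 commits.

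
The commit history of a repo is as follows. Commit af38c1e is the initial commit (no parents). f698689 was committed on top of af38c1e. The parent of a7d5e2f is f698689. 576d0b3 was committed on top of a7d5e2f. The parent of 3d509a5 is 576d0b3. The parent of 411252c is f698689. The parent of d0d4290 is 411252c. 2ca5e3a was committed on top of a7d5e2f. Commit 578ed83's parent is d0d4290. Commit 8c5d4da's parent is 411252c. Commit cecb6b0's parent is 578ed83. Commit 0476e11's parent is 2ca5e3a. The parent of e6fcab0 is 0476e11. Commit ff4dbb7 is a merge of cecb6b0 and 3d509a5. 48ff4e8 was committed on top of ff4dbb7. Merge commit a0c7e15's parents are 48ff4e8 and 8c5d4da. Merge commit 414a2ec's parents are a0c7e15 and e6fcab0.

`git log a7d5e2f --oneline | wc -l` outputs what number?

3

Walking parent pointers from a7d5e2f: reachable set = {a7d5e2f, af38c1e, f698689}.
That is 3 commits.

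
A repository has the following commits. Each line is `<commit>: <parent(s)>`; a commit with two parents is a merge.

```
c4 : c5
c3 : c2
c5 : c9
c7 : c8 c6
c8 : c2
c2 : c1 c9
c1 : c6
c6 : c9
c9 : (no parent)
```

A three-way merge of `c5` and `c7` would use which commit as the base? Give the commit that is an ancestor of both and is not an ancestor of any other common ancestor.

Ancestors of c5: {c5, c9}.
Ancestors of c7: {c1, c2, c6, c7, c8, c9}.
Common ancestors: {c9}.
The only common ancestor is c9, so it is the merge base.

c9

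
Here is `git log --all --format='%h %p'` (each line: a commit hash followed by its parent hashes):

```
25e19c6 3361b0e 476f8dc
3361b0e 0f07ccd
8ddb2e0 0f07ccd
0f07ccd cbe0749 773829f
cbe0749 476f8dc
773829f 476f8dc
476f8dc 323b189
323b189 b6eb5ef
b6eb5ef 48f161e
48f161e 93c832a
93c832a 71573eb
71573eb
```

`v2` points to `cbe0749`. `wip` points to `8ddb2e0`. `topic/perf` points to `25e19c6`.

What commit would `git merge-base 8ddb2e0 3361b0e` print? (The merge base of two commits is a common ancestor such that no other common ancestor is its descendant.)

Ancestors of 8ddb2e0: {0f07ccd, 323b189, 476f8dc, 48f161e, 71573eb, 773829f, 8ddb2e0, 93c832a, b6eb5ef, cbe0749}.
Ancestors of 3361b0e: {0f07ccd, 323b189, 3361b0e, 476f8dc, 48f161e, 71573eb, 773829f, 93c832a, b6eb5ef, cbe0749}.
Common ancestors: {0f07ccd, 323b189, 476f8dc, 48f161e, 71573eb, 773829f, 93c832a, b6eb5ef, cbe0749}.
Among these, 0f07ccd is not an ancestor of any other common ancestor — it is the merge base.

0f07ccd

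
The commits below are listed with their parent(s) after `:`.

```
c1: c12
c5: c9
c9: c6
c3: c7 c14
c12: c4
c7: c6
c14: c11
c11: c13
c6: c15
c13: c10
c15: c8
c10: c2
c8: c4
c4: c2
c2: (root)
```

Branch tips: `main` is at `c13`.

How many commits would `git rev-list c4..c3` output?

Reachable from c3: {c10, c11, c13, c14, c15, c2, c3, c4, c6, c7, c8}.
Reachable from c4: {c2, c4}.
In c3's history but not c4's: {c10, c11, c13, c14, c15, c3, c6, c7, c8} — 9 commits.

9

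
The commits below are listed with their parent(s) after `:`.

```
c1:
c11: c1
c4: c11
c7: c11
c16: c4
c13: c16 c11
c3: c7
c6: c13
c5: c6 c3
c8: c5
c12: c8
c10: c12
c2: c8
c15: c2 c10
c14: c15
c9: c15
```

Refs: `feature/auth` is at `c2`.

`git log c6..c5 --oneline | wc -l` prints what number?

Reachable from c5: {c1, c11, c13, c16, c3, c4, c5, c6, c7}.
Reachable from c6: {c1, c11, c13, c16, c4, c6}.
In c5's history but not c6's: {c3, c5, c7} — 3 commits.

3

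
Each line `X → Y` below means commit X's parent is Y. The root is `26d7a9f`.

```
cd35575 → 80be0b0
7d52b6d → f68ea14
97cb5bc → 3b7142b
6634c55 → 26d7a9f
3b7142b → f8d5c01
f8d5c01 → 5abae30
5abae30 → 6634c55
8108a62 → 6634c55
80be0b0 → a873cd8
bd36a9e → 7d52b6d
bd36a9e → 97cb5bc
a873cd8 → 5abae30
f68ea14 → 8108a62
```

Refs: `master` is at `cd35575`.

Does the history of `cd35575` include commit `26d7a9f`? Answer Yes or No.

Yes

Ancestors of cd35575 (commits reachable by following parents): {26d7a9f, 5abae30, 6634c55, 80be0b0, a873cd8, cd35575}.
26d7a9f is in that set, so it is an ancestor of cd35575.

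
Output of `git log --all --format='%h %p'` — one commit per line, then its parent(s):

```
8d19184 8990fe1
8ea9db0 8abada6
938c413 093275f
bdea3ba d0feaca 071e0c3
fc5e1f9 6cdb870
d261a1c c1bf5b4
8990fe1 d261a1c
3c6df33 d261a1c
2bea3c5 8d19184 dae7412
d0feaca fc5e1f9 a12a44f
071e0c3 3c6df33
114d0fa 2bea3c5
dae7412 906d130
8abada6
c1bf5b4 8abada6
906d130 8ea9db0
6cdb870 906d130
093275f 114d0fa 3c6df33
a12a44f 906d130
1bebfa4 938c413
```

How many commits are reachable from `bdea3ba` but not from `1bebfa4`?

6

Reachable from bdea3ba: {071e0c3, 3c6df33, 6cdb870, 8abada6, 8ea9db0, 906d130, a12a44f, bdea3ba, c1bf5b4, d0feaca, d261a1c, fc5e1f9}.
Reachable from 1bebfa4: {093275f, 114d0fa, 1bebfa4, 2bea3c5, 3c6df33, 8990fe1, 8abada6, 8d19184, 8ea9db0, 906d130, 938c413, c1bf5b4, d261a1c, dae7412}.
In bdea3ba's history but not 1bebfa4's: {071e0c3, 6cdb870, a12a44f, bdea3ba, d0feaca, fc5e1f9} — 6 commits.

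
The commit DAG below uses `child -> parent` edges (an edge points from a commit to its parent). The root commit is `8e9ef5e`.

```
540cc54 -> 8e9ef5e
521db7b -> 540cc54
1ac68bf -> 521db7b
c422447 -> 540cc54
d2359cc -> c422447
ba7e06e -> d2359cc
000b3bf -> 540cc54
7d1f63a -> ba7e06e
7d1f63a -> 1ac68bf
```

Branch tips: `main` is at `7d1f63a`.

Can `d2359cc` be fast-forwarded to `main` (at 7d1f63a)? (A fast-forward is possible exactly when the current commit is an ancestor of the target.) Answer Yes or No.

A fast-forward from d2359cc to 7d1f63a is possible iff d2359cc is an ancestor of 7d1f63a.
Ancestors of 7d1f63a: {1ac68bf, 521db7b, 540cc54, 7d1f63a, 8e9ef5e, ba7e06e, c422447, d2359cc}.
d2359cc is among them, so fast-forward is possible.

Yes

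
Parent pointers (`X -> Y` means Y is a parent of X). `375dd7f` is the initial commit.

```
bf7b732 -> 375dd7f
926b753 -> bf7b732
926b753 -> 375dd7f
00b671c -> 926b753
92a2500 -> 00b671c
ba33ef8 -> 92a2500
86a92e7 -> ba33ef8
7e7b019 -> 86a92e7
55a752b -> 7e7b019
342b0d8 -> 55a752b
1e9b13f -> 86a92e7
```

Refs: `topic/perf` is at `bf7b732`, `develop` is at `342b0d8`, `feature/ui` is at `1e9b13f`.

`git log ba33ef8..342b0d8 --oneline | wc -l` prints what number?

Reachable from 342b0d8: {00b671c, 342b0d8, 375dd7f, 55a752b, 7e7b019, 86a92e7, 926b753, 92a2500, ba33ef8, bf7b732}.
Reachable from ba33ef8: {00b671c, 375dd7f, 926b753, 92a2500, ba33ef8, bf7b732}.
In 342b0d8's history but not ba33ef8's: {342b0d8, 55a752b, 7e7b019, 86a92e7} — 4 commits.

4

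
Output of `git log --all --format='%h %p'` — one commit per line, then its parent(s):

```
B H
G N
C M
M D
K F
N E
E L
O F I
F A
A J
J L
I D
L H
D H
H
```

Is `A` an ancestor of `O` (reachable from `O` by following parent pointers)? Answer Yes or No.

Ancestors of O (commits reachable by following parents): {A, D, F, H, I, J, L, O}.
A is in that set, so it is an ancestor of O.

Yes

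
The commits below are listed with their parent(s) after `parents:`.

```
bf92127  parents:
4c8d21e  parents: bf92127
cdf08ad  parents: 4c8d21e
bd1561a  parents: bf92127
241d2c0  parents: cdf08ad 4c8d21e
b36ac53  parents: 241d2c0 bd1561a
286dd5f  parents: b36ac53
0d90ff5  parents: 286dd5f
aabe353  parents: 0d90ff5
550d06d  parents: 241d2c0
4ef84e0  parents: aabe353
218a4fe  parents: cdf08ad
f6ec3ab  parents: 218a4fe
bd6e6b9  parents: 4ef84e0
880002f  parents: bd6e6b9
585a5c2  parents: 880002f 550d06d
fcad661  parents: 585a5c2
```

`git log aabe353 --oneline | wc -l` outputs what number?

9

Walking parent pointers from aabe353: reachable set = {0d90ff5, 241d2c0, 286dd5f, 4c8d21e, aabe353, b36ac53, bd1561a, bf92127, cdf08ad}.
That is 9 commits.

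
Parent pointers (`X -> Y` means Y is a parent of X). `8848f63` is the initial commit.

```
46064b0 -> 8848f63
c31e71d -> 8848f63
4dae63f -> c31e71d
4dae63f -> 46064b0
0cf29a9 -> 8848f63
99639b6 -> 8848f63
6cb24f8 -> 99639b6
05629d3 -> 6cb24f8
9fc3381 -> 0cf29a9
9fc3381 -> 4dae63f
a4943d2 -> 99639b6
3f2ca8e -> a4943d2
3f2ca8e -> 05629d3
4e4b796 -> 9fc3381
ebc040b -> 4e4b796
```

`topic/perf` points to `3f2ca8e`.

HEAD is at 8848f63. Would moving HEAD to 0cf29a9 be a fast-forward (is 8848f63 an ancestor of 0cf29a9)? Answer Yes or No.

A fast-forward from 8848f63 to 0cf29a9 is possible iff 8848f63 is an ancestor of 0cf29a9.
Ancestors of 0cf29a9: {0cf29a9, 8848f63}.
8848f63 is among them, so fast-forward is possible.

Yes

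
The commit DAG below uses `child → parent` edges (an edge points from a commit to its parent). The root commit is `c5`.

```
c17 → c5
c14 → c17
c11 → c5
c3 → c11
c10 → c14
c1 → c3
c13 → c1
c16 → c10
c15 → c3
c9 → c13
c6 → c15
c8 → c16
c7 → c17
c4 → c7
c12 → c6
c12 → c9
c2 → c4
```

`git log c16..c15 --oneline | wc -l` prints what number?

3

Reachable from c15: {c11, c15, c3, c5}.
Reachable from c16: {c10, c14, c16, c17, c5}.
In c15's history but not c16's: {c11, c15, c3} — 3 commits.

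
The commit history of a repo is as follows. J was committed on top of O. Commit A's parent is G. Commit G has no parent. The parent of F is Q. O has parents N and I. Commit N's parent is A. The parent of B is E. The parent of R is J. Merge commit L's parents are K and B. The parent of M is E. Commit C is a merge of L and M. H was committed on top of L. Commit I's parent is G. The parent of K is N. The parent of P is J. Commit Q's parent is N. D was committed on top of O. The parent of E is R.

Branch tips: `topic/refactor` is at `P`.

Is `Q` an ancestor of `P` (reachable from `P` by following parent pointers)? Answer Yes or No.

No

Ancestors of P: {A, G, I, J, N, O, P}.
Q is not in that set, so it is not an ancestor of P.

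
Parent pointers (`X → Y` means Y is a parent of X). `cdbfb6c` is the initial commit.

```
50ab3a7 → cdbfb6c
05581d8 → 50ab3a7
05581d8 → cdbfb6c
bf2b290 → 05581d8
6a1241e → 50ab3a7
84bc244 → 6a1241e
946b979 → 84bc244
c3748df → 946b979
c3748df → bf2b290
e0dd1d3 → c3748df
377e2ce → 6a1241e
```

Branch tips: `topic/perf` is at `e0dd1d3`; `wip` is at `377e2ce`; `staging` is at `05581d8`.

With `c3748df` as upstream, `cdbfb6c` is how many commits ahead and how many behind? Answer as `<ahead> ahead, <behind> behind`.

0 ahead, 7 behind

Reachable from cdbfb6c: {cdbfb6c}.
Reachable from c3748df: {05581d8, 50ab3a7, 6a1241e, 84bc244, 946b979, bf2b290, c3748df, cdbfb6c}.
Only in cdbfb6c's history (ahead): {} — 0.
Only in c3748df's history (behind): {05581d8, 50ab3a7, 6a1241e, 84bc244, 946b979, bf2b290, c3748df} — 7.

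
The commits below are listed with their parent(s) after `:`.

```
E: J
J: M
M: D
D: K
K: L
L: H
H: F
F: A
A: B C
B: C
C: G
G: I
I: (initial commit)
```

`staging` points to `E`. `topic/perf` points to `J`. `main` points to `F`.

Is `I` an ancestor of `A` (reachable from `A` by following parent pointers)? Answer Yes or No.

Ancestors of A (commits reachable by following parents): {A, B, C, G, I}.
I is in that set, so it is an ancestor of A.

Yes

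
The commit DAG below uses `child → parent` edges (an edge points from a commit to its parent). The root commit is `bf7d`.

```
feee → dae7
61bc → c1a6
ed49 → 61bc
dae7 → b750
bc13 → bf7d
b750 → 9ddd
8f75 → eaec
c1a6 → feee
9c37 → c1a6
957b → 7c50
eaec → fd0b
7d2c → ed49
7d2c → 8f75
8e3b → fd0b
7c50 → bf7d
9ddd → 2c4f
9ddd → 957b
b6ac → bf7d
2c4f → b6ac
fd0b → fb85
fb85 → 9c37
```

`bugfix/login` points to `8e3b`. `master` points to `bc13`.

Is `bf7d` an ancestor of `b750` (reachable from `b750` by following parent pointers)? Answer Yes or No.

Ancestors of b750 (commits reachable by following parents): {2c4f, 7c50, 957b, 9ddd, b6ac, b750, bf7d}.
bf7d is in that set, so it is an ancestor of b750.

Yes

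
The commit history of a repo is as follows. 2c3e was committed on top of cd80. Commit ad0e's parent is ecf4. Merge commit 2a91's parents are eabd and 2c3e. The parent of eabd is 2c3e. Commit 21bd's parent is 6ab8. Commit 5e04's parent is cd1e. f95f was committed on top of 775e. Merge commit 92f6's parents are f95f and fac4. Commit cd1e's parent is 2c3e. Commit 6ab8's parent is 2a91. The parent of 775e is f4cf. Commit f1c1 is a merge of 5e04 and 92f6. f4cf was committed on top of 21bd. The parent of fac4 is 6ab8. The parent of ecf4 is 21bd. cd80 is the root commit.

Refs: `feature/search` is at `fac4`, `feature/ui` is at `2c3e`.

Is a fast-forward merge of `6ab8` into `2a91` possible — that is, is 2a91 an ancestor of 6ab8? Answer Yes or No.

A fast-forward from 2a91 to 6ab8 is possible iff 2a91 is an ancestor of 6ab8.
Ancestors of 6ab8: {2a91, 2c3e, 6ab8, cd80, eabd}.
2a91 is among them, so fast-forward is possible.

Yes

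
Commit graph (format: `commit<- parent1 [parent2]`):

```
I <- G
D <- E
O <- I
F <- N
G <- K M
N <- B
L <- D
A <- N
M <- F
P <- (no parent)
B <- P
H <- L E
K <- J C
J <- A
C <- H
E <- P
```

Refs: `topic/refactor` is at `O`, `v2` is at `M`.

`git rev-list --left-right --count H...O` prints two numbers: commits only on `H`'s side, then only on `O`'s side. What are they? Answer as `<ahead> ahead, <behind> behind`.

Reachable from H: {D, E, H, L, P}.
Reachable from O: {A, B, C, D, E, F, G, H, I, J, K, L, M, N, O, P}.
Only in H's history (ahead): {} — 0.
Only in O's history (behind): {A, B, C, F, G, I, J, K, M, N, O} — 11.

0 ahead, 11 behind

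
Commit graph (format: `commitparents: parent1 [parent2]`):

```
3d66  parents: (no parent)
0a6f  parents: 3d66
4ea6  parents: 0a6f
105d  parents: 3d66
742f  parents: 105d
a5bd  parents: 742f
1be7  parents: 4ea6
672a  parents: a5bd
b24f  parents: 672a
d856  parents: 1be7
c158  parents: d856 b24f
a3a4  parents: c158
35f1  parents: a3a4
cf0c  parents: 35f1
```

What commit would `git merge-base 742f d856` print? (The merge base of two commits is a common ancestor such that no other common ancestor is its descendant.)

3d66

Ancestors of 742f: {105d, 3d66, 742f}.
Ancestors of d856: {0a6f, 1be7, 3d66, 4ea6, d856}.
Common ancestors: {3d66}.
The only common ancestor is 3d66, so it is the merge base.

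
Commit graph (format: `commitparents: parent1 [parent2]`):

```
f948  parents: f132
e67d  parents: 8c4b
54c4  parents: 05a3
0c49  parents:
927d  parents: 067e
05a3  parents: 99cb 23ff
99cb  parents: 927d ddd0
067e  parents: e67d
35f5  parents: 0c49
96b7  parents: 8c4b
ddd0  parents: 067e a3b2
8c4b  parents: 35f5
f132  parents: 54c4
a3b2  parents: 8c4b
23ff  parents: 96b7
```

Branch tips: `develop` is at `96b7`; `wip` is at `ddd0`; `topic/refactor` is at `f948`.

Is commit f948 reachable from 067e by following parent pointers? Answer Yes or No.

No

Ancestors of 067e: {067e, 0c49, 35f5, 8c4b, e67d}.
f948 is not in that set, so it is not an ancestor of 067e.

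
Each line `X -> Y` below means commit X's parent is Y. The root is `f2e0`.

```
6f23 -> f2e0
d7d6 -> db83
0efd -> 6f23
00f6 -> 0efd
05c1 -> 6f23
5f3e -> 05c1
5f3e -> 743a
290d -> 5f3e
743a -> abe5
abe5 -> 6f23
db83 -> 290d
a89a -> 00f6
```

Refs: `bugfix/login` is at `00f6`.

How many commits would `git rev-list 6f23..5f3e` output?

4

Reachable from 5f3e: {05c1, 5f3e, 6f23, 743a, abe5, f2e0}.
Reachable from 6f23: {6f23, f2e0}.
In 5f3e's history but not 6f23's: {05c1, 5f3e, 743a, abe5} — 4 commits.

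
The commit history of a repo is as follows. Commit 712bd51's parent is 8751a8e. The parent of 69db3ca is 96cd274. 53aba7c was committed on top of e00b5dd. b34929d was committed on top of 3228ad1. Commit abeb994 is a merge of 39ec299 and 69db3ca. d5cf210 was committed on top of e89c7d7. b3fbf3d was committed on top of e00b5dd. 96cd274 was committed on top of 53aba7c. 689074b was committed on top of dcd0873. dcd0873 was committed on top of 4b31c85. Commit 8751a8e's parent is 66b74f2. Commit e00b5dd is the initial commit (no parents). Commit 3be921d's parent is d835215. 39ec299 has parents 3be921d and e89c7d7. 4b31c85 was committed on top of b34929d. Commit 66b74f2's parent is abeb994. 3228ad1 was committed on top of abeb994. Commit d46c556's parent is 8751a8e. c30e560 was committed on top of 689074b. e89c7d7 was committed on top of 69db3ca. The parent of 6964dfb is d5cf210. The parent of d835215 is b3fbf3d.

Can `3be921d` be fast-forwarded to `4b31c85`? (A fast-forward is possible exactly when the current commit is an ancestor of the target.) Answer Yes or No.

A fast-forward from 3be921d to 4b31c85 is possible iff 3be921d is an ancestor of 4b31c85.
Ancestors of 4b31c85: {3228ad1, 39ec299, 3be921d, 4b31c85, 53aba7c, 69db3ca, 96cd274, abeb994, b34929d, b3fbf3d, d835215, e00b5dd, e89c7d7}.
3be921d is among them, so fast-forward is possible.

Yes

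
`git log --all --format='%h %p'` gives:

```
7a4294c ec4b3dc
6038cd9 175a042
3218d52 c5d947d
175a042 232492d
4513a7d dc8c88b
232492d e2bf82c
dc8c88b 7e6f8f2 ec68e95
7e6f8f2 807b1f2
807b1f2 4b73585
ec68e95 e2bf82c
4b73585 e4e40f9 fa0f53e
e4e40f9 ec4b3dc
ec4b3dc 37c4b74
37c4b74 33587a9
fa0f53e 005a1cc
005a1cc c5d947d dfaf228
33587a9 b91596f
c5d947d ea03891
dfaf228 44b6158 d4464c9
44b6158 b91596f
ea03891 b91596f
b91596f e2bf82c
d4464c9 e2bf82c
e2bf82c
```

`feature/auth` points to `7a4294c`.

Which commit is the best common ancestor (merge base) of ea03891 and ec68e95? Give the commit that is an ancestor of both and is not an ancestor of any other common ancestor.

Ancestors of ea03891: {b91596f, e2bf82c, ea03891}.
Ancestors of ec68e95: {e2bf82c, ec68e95}.
Common ancestors: {e2bf82c}.
The only common ancestor is e2bf82c, so it is the merge base.

e2bf82c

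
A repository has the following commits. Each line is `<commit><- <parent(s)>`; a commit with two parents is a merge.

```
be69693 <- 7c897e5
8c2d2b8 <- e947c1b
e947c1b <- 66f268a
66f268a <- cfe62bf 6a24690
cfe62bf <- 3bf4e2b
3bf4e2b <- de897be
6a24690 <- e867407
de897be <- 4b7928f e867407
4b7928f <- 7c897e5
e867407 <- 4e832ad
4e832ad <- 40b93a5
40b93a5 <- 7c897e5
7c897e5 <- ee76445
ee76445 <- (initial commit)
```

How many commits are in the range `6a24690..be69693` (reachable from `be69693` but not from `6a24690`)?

1

Reachable from be69693: {7c897e5, be69693, ee76445}.
Reachable from 6a24690: {40b93a5, 4e832ad, 6a24690, 7c897e5, e867407, ee76445}.
In be69693's history but not 6a24690's: {be69693} — 1 commit.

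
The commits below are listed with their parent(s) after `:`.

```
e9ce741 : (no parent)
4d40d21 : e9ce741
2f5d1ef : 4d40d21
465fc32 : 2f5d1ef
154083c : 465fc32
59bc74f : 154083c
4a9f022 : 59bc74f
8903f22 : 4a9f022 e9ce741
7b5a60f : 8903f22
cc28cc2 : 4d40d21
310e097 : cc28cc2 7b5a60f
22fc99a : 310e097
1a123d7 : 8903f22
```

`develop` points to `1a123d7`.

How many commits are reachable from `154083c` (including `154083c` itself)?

5

Walking parent pointers from 154083c: reachable set = {154083c, 2f5d1ef, 465fc32, 4d40d21, e9ce741}.
That is 5 commits.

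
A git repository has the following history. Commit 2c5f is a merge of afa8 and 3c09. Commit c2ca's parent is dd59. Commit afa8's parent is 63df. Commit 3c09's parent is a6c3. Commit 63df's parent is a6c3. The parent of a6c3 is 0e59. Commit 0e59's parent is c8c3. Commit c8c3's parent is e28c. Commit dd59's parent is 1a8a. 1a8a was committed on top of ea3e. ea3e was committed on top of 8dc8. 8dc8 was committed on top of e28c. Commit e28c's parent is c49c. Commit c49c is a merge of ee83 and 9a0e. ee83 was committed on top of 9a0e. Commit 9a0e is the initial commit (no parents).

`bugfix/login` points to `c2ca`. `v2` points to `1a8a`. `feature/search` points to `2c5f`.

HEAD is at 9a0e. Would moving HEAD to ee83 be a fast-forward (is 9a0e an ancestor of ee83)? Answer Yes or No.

Yes

A fast-forward from 9a0e to ee83 is possible iff 9a0e is an ancestor of ee83.
Ancestors of ee83: {9a0e, ee83}.
9a0e is among them, so fast-forward is possible.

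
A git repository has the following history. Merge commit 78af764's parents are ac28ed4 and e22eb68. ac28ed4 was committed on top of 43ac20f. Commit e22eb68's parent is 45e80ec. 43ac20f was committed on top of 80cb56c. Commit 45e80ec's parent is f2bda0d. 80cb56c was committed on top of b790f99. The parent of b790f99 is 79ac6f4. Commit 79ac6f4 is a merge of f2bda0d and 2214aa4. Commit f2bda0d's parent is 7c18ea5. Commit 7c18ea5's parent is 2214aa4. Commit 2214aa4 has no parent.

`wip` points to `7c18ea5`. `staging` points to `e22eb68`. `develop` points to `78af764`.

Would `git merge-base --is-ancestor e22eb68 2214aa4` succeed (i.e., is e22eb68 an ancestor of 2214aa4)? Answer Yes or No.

No

Ancestors of 2214aa4: {2214aa4}.
e22eb68 is not in that set, so it is not an ancestor of 2214aa4.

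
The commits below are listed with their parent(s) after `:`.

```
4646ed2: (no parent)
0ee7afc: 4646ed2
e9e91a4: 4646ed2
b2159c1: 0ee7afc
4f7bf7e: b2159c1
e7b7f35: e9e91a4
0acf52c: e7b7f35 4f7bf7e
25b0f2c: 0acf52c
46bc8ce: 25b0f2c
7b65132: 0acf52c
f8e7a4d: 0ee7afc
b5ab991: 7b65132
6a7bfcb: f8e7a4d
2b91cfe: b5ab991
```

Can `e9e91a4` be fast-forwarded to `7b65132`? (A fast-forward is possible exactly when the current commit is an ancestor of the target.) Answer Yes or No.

Yes

A fast-forward from e9e91a4 to 7b65132 is possible iff e9e91a4 is an ancestor of 7b65132.
Ancestors of 7b65132: {0acf52c, 0ee7afc, 4646ed2, 4f7bf7e, 7b65132, b2159c1, e7b7f35, e9e91a4}.
e9e91a4 is among them, so fast-forward is possible.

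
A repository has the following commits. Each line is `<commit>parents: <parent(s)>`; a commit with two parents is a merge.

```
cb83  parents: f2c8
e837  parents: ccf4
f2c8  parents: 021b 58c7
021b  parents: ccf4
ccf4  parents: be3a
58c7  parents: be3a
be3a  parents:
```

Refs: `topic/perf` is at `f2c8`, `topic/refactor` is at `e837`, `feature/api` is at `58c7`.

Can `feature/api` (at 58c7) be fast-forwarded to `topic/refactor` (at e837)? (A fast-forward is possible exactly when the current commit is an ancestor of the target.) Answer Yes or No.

No

A fast-forward from 58c7 to e837 is possible iff 58c7 is an ancestor of e837.
Ancestors of e837: {be3a, ccf4, e837}.
58c7 is not among them, so fast-forward is not possible.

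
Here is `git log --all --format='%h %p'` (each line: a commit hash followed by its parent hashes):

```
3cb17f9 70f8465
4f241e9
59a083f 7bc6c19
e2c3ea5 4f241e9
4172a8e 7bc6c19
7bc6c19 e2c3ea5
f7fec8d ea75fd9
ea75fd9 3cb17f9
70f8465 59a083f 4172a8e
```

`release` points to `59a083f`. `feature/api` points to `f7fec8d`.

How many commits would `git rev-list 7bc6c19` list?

Walking parent pointers from 7bc6c19: reachable set = {4f241e9, 7bc6c19, e2c3ea5}.
That is 3 commits.

3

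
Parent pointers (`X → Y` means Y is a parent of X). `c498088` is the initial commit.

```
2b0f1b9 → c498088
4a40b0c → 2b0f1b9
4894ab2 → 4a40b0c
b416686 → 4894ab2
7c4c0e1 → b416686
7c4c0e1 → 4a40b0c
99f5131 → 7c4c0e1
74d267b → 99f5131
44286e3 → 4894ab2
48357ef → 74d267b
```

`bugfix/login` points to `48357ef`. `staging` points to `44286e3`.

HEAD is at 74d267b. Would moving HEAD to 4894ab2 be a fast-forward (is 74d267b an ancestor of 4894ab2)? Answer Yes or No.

A fast-forward from 74d267b to 4894ab2 is possible iff 74d267b is an ancestor of 4894ab2.
Ancestors of 4894ab2: {2b0f1b9, 4894ab2, 4a40b0c, c498088}.
74d267b is not among them, so fast-forward is not possible.

No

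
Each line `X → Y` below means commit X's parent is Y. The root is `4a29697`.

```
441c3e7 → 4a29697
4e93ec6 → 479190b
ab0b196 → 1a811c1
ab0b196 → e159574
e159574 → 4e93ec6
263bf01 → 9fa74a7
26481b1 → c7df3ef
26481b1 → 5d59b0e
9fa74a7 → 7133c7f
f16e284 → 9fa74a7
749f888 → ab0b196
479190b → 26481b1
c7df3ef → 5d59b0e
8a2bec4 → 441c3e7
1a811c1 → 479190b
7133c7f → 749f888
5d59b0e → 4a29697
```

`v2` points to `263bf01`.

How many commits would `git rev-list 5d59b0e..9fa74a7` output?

Reachable from 9fa74a7: {1a811c1, 26481b1, 479190b, 4a29697, 4e93ec6, 5d59b0e, 7133c7f, 749f888, 9fa74a7, ab0b196, c7df3ef, e159574}.
Reachable from 5d59b0e: {4a29697, 5d59b0e}.
In 9fa74a7's history but not 5d59b0e's: {1a811c1, 26481b1, 479190b, 4e93ec6, 7133c7f, 749f888, 9fa74a7, ab0b196, c7df3ef, e159574} — 10 commits.

10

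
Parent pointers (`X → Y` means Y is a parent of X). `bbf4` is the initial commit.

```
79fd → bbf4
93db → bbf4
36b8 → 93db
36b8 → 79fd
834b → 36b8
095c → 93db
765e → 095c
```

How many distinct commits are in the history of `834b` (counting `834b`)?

Walking parent pointers from 834b: reachable set = {36b8, 79fd, 834b, 93db, bbf4}.
That is 5 commits.

5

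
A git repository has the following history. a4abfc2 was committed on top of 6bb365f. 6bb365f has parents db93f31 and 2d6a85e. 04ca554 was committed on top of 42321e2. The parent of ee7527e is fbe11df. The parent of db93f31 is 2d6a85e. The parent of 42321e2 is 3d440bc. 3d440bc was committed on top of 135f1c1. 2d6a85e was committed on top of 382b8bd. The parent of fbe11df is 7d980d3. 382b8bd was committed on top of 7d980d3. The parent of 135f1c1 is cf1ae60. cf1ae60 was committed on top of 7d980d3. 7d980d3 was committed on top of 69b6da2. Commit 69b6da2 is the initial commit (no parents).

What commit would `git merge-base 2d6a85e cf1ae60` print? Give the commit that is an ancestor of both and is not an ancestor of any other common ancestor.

7d980d3

Ancestors of 2d6a85e: {2d6a85e, 382b8bd, 69b6da2, 7d980d3}.
Ancestors of cf1ae60: {69b6da2, 7d980d3, cf1ae60}.
Common ancestors: {69b6da2, 7d980d3}.
Among these, 7d980d3 is not an ancestor of any other common ancestor — it is the merge base.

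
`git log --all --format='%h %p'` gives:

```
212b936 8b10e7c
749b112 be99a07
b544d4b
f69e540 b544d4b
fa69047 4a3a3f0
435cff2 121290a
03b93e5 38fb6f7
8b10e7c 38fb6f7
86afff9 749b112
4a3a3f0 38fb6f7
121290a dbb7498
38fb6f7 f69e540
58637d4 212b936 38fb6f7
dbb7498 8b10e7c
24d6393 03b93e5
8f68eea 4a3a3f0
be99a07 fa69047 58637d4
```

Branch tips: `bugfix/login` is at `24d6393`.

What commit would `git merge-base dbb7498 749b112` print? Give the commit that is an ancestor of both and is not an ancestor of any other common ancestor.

8b10e7c

Ancestors of dbb7498: {38fb6f7, 8b10e7c, b544d4b, dbb7498, f69e540}.
Ancestors of 749b112: {212b936, 38fb6f7, 4a3a3f0, 58637d4, 749b112, 8b10e7c, b544d4b, be99a07, f69e540, fa69047}.
Common ancestors: {38fb6f7, 8b10e7c, b544d4b, f69e540}.
Among these, 8b10e7c is not an ancestor of any other common ancestor — it is the merge base.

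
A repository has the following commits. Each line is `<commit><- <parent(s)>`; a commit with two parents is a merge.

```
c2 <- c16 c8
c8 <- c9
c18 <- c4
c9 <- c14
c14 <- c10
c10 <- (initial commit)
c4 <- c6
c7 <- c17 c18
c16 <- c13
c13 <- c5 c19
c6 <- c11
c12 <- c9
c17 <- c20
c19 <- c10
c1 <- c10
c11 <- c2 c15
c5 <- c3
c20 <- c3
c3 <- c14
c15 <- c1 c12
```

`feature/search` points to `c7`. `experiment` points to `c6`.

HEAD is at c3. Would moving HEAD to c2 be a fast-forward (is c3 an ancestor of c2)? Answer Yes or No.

A fast-forward from c3 to c2 is possible iff c3 is an ancestor of c2.
Ancestors of c2: {c10, c13, c14, c16, c19, c2, c3, c5, c8, c9}.
c3 is among them, so fast-forward is possible.

Yes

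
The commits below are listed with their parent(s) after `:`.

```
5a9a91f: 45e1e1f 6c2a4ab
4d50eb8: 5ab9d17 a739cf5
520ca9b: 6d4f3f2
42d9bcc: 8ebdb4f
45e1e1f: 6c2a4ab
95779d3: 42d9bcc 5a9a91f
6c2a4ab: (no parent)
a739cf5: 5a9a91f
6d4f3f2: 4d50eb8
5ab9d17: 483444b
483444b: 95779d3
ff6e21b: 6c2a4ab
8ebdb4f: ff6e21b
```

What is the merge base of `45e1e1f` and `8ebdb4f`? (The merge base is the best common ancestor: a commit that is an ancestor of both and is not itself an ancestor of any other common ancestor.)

6c2a4ab

Ancestors of 45e1e1f: {45e1e1f, 6c2a4ab}.
Ancestors of 8ebdb4f: {6c2a4ab, 8ebdb4f, ff6e21b}.
Common ancestors: {6c2a4ab}.
The only common ancestor is 6c2a4ab, so it is the merge base.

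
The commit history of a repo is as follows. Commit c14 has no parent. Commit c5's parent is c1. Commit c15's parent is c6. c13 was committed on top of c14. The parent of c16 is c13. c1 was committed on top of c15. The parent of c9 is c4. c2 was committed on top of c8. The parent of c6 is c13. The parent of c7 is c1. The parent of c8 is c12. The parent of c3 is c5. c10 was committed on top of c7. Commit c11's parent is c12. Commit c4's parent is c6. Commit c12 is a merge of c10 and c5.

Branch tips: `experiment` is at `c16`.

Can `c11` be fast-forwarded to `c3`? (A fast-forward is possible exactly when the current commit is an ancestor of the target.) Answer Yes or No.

A fast-forward from c11 to c3 is possible iff c11 is an ancestor of c3.
Ancestors of c3: {c1, c13, c14, c15, c3, c5, c6}.
c11 is not among them, so fast-forward is not possible.

No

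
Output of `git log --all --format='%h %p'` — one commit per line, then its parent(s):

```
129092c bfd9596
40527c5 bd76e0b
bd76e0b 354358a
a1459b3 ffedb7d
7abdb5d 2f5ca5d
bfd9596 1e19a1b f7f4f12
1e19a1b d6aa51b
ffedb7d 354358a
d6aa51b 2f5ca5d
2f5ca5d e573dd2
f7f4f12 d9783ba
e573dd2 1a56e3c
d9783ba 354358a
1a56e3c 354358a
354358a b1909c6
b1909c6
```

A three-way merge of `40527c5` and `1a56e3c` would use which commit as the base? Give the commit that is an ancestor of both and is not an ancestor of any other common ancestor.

Ancestors of 40527c5: {354358a, 40527c5, b1909c6, bd76e0b}.
Ancestors of 1a56e3c: {1a56e3c, 354358a, b1909c6}.
Common ancestors: {354358a, b1909c6}.
Among these, 354358a is not an ancestor of any other common ancestor — it is the merge base.

354358a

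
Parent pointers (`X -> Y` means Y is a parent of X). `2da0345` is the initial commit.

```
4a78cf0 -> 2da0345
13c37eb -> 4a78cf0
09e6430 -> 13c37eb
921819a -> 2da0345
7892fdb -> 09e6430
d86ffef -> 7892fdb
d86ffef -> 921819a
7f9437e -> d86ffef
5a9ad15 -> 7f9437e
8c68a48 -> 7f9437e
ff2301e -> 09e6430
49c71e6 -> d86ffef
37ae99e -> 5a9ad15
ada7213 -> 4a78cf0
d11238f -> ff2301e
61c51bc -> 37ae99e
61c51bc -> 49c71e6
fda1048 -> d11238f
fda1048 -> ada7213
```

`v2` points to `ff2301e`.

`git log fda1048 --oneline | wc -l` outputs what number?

Walking parent pointers from fda1048: reachable set = {09e6430, 13c37eb, 2da0345, 4a78cf0, ada7213, d11238f, fda1048, ff2301e}.
That is 8 commits.

8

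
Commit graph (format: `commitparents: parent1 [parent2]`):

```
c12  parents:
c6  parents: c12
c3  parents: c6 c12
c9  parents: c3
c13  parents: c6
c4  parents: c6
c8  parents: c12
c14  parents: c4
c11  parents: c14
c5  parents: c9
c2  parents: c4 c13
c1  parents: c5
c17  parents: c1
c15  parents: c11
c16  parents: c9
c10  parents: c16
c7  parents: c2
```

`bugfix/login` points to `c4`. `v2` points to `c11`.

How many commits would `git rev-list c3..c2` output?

Reachable from c2: {c12, c13, c2, c4, c6}.
Reachable from c3: {c12, c3, c6}.
In c2's history but not c3's: {c13, c2, c4} — 3 commits.

3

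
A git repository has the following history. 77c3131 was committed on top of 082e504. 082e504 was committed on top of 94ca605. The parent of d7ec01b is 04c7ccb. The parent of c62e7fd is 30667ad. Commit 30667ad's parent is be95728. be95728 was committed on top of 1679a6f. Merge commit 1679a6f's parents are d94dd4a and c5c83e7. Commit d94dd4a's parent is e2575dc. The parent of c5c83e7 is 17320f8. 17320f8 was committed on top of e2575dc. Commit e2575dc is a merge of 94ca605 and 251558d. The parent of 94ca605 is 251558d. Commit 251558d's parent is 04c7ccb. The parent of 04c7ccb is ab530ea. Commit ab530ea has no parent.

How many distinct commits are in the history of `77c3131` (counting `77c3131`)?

Walking parent pointers from 77c3131: reachable set = {04c7ccb, 082e504, 251558d, 77c3131, 94ca605, ab530ea}.
That is 6 commits.

6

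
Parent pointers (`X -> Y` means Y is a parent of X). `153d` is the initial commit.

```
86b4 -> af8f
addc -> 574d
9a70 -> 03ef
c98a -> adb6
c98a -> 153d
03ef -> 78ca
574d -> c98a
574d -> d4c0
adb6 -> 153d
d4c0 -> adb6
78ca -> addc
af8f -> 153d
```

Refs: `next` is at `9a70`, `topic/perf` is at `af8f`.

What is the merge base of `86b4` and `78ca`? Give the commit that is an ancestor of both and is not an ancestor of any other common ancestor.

Ancestors of 86b4: {153d, 86b4, af8f}.
Ancestors of 78ca: {153d, 574d, 78ca, adb6, addc, c98a, d4c0}.
Common ancestors: {153d}.
The only common ancestor is 153d, so it is the merge base.

153d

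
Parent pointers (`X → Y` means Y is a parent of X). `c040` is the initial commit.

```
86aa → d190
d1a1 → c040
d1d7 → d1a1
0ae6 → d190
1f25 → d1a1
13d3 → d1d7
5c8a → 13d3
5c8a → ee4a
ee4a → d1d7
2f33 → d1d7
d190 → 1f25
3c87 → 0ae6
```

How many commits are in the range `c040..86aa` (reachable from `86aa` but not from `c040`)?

Reachable from 86aa: {1f25, 86aa, c040, d190, d1a1}.
Reachable from c040: {c040}.
In 86aa's history but not c040's: {1f25, 86aa, d190, d1a1} — 4 commits.

4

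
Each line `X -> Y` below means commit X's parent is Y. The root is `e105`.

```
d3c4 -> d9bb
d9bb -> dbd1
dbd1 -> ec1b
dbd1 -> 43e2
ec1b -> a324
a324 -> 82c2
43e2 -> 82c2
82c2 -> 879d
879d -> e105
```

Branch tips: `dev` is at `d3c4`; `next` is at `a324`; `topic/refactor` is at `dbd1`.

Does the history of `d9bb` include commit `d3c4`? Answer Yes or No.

Ancestors of d9bb: {43e2, 82c2, 879d, a324, d9bb, dbd1, e105, ec1b}.
d3c4 is not in that set, so it is not an ancestor of d9bb.

No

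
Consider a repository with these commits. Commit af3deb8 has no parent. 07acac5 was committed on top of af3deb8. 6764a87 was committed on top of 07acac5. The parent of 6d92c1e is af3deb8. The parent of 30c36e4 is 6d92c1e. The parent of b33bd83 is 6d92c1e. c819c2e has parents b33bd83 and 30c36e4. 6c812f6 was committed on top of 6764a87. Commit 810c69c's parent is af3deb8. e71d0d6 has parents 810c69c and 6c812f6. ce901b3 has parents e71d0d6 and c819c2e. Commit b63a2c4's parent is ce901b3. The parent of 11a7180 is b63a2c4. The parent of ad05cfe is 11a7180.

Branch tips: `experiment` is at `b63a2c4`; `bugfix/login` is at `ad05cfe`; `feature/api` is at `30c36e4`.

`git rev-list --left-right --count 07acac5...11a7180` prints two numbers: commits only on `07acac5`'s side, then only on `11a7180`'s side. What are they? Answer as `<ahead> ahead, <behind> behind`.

Reachable from 07acac5: {07acac5, af3deb8}.
Reachable from 11a7180: {07acac5, 11a7180, 30c36e4, 6764a87, 6c812f6, 6d92c1e, 810c69c, af3deb8, b33bd83, b63a2c4, c819c2e, ce901b3, e71d0d6}.
Only in 07acac5's history (ahead): {} — 0.
Only in 11a7180's history (behind): {11a7180, 30c36e4, 6764a87, 6c812f6, 6d92c1e, 810c69c, b33bd83, b63a2c4, c819c2e, ce901b3, e71d0d6} — 11.

0 ahead, 11 behind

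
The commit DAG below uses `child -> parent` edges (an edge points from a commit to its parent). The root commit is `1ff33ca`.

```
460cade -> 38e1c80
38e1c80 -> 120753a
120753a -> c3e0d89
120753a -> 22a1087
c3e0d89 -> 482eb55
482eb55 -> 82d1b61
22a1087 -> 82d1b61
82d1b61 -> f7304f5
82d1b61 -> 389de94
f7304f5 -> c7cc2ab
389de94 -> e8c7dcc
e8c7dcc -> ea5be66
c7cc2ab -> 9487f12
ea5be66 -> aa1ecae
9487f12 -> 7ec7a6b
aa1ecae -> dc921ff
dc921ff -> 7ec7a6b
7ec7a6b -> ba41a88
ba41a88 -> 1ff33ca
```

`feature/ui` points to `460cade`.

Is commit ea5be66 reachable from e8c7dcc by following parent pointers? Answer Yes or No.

Yes

Ancestors of e8c7dcc (commits reachable by following parents): {1ff33ca, 7ec7a6b, aa1ecae, ba41a88, dc921ff, e8c7dcc, ea5be66}.
ea5be66 is in that set, so it is an ancestor of e8c7dcc.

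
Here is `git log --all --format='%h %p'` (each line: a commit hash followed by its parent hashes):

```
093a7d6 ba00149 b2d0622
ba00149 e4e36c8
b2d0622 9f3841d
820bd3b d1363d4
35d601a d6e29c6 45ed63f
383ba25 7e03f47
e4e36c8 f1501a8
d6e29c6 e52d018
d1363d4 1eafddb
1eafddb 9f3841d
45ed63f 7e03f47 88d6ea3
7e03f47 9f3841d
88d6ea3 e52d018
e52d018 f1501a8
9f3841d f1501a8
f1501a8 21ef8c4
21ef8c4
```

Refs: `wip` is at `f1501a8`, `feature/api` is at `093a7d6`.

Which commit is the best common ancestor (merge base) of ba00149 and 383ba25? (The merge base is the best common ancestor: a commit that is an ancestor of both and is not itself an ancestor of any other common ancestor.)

Ancestors of ba00149: {21ef8c4, ba00149, e4e36c8, f1501a8}.
Ancestors of 383ba25: {21ef8c4, 383ba25, 7e03f47, 9f3841d, f1501a8}.
Common ancestors: {21ef8c4, f1501a8}.
Among these, f1501a8 is not an ancestor of any other common ancestor — it is the merge base.

f1501a8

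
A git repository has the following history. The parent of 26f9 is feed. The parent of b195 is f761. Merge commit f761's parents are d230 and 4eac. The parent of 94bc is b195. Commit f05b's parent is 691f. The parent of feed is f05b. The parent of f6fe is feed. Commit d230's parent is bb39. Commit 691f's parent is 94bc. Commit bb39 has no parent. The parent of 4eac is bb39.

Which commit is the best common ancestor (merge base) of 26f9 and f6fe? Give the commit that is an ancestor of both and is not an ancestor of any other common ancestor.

Ancestors of 26f9: {26f9, 4eac, 691f, 94bc, b195, bb39, d230, f05b, f761, feed}.
Ancestors of f6fe: {4eac, 691f, 94bc, b195, bb39, d230, f05b, f6fe, f761, feed}.
Common ancestors: {4eac, 691f, 94bc, b195, bb39, d230, f05b, f761, feed}.
Among these, feed is not an ancestor of any other common ancestor — it is the merge base.

feed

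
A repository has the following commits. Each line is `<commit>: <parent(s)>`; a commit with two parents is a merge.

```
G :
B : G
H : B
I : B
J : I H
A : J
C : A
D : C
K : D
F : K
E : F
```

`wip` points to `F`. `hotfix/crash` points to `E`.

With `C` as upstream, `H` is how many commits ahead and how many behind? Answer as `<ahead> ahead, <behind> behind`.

0 ahead, 4 behind

Reachable from H: {B, G, H}.
Reachable from C: {A, B, C, G, H, I, J}.
Only in H's history (ahead): {} — 0.
Only in C's history (behind): {A, C, I, J} — 4.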